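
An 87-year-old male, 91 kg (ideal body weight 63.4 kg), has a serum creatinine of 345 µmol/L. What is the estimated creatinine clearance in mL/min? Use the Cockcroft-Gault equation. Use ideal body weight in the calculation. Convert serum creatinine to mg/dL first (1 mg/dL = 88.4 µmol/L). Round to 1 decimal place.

12.0 mL/min

SCr = 345 / 88.4 = 3.903 mg/dL
CrCl = (140 − 87) × 63.4 / (72 × 3.903) = 3360.2 / 281.02 ≈ 12.0 mL/min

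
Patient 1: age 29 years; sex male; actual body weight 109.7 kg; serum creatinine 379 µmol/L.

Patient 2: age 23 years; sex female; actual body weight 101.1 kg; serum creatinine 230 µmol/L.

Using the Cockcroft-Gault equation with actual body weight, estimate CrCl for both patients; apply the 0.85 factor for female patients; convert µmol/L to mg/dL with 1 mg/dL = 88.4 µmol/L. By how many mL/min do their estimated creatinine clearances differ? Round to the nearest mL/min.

Patient 1: SCr = 379 / 88.4 = 4.287 mg/dL
Patient 1: CrCl = (140 − 29) × 109.7 / (72 × 4.287) = 12176.7 / 308.66 ≈ 39.4 mL/min
Patient 2: SCr = 230 / 88.4 = 2.602 mg/dL
Patient 2: CrCl = (140 − 23) × 101.1 / (72 × 2.602) × 0.85 = 11828.7 / 187.34 × 0.85 ≈ 53.7 mL/min
|39.4 − 53.7| = 14.3 mL/min

14 mL/min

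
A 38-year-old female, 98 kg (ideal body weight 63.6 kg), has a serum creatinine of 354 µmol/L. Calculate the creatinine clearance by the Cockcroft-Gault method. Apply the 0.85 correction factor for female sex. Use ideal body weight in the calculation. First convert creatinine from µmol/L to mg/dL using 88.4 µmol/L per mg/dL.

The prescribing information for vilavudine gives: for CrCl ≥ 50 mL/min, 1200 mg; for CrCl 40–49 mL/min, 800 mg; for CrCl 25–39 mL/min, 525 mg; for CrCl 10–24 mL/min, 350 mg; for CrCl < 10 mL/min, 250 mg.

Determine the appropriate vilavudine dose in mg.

SCr = 354 / 88.4 = 4.005 mg/dL
CrCl = (140 − 38) × 63.6 / (72 × 4.005) × 0.85 = 6487.2 / 288.36 × 0.85 ≈ 19.1 mL/min
CrCl ≈ 19 mL/min → bracket 10–24 mL/min.
Dose for this bracket: 350 mg.

350 mg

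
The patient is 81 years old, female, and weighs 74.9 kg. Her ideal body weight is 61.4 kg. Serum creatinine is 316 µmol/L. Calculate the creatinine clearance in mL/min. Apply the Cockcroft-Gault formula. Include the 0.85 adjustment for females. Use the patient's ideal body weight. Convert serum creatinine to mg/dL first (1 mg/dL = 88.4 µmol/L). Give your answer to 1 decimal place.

12.0 mL/min

SCr = 316 / 88.4 = 3.575 mg/dL
CrCl = (140 − 81) × 61.4 / (72 × 3.575) × 0.85 = 3622.6 / 257.40 × 0.85 ≈ 12.0 mL/min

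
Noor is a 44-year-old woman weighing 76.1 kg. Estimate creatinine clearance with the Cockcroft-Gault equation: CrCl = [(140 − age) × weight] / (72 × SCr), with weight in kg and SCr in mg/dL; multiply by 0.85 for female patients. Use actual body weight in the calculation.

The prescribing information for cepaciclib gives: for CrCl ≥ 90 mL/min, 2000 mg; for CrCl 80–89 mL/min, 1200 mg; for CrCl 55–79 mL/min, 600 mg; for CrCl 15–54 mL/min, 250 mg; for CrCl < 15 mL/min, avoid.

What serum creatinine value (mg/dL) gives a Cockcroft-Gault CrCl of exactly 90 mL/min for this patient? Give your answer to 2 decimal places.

Standard dose requires CrCl ≥ 90 mL/min.
Set (140 − 44) × 76.1 × 0.85 / (72 × SCr) = 90
SCr = (140 − 44) × 76.1 × 0.85 / (72 × 90) = 0.958 mg/dL

0.96 mg/dL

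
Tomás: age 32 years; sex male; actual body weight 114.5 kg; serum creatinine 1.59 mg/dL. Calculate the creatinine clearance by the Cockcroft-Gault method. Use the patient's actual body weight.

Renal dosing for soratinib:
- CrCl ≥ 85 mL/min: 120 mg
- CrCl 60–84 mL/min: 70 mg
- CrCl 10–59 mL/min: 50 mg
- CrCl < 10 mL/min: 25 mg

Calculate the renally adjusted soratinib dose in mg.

CrCl = (140 − 32) × 114.5 / (72 × 1.59) = 12366.0 / 114.48 ≈ 108.0 mL/min
CrCl ≈ 108 mL/min → bracket ≥ 85 mL/min.
Dose for this bracket: 120 mg.

120 mg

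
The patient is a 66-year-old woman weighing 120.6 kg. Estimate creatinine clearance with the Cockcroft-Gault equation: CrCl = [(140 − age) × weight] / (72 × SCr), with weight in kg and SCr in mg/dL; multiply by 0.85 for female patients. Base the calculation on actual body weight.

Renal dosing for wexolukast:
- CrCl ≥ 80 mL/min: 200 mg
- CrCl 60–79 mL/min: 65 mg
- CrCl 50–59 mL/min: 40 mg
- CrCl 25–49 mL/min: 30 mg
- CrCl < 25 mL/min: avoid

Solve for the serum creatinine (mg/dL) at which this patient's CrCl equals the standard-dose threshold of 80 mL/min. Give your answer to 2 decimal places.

1.32 mg/dL

Standard dose requires CrCl ≥ 80 mL/min.
Set (140 − 66) × 120.6 × 0.85 / (72 × SCr) = 80
SCr = (140 − 66) × 120.6 × 0.85 / (72 × 80) = 1.317 mg/dL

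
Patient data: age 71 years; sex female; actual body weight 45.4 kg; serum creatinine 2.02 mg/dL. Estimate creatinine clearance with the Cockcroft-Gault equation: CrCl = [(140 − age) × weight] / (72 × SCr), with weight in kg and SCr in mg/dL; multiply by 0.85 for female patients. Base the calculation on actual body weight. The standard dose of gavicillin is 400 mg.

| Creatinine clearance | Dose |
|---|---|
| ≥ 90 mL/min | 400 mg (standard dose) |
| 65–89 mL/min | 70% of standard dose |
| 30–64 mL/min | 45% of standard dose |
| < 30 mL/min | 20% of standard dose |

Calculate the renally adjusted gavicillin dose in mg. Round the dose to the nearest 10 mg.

CrCl = (140 − 71) × 45.4 / (72 × 2.02) × 0.85 = 3132.6 / 145.44 × 0.85 ≈ 18.3 mL/min
CrCl ≈ 18 mL/min → bracket < 30 mL/min.
20% of 400 mg = 80 mg

80 mg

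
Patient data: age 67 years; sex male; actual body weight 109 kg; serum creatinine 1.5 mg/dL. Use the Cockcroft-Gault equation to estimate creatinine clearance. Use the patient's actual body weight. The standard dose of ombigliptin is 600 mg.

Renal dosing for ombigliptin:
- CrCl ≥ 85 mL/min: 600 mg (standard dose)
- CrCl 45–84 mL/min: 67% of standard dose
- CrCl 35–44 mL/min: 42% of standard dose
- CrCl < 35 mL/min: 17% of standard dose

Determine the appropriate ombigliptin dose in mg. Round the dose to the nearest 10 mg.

400 mg

CrCl = (140 − 67) × 109 / (72 × 1.5) = 7957.0 / 108.00 ≈ 73.7 mL/min
CrCl ≈ 74 mL/min → bracket 45–84 mL/min.
67% of 600 mg = 402 mg → 400 mg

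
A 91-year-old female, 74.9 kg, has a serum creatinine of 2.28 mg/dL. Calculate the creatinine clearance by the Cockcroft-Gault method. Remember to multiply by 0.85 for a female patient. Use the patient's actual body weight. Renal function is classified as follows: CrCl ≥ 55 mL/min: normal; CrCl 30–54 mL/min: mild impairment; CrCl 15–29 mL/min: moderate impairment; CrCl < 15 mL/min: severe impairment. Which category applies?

moderate impairment

CrCl = (140 − 91) × 74.9 / (72 × 2.28) × 0.85 = 3670.1 / 164.16 × 0.85 ≈ 19.0 mL/min
19 mL/min falls in the 'moderate impairment' range.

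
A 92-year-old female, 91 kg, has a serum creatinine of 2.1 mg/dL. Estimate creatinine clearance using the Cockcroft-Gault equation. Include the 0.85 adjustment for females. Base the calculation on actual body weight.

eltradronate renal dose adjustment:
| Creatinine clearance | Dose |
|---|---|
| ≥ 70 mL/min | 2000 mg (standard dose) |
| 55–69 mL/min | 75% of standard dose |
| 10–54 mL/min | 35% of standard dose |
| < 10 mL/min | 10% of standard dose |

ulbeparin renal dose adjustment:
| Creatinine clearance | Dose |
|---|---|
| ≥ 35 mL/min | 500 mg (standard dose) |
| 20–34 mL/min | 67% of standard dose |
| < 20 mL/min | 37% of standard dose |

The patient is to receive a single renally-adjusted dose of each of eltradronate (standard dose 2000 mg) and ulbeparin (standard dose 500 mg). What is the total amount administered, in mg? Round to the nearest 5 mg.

CrCl = (140 − 92) × 91 / (72 × 2.1) × 0.85 = 4368.0 / 151.20 × 0.85 ≈ 24.6 mL/min
CrCl ≈ 25 mL/min.
eltradronate: 10–54 mL/min → 35% of 2000 mg = 700 mg.
ulbeparin: 20–34 mL/min → 67% of 500 mg = 335 mg.
Total = 700 + 335 = 1035 mg.

1035 mg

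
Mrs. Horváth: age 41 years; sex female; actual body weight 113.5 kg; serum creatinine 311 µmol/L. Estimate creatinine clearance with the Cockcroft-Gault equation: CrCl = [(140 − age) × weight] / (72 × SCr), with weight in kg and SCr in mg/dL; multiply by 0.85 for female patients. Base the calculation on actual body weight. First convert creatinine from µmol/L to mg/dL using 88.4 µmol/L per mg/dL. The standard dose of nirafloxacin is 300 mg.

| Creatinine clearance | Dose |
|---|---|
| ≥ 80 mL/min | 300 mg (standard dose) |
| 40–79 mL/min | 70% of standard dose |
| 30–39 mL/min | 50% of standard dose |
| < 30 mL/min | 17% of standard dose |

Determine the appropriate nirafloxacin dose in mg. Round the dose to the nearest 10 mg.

SCr = 311 / 88.4 = 3.518 mg/dL
CrCl = (140 − 41) × 113.5 / (72 × 3.518) × 0.85 = 11236.5 / 253.30 × 0.85 ≈ 37.7 mL/min
CrCl ≈ 38 mL/min → bracket 30–39 mL/min.
50% of 300 mg = 150 mg

150 mg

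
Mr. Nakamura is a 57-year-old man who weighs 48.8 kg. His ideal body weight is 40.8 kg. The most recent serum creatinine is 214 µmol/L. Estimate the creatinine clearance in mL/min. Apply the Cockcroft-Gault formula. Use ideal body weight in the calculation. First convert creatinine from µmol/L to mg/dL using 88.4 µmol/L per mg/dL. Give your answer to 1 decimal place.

19.4 mL/min

SCr = 214 / 88.4 = 2.421 mg/dL
CrCl = (140 − 57) × 40.8 / (72 × 2.421) = 3386.4 / 174.31 ≈ 19.4 mL/min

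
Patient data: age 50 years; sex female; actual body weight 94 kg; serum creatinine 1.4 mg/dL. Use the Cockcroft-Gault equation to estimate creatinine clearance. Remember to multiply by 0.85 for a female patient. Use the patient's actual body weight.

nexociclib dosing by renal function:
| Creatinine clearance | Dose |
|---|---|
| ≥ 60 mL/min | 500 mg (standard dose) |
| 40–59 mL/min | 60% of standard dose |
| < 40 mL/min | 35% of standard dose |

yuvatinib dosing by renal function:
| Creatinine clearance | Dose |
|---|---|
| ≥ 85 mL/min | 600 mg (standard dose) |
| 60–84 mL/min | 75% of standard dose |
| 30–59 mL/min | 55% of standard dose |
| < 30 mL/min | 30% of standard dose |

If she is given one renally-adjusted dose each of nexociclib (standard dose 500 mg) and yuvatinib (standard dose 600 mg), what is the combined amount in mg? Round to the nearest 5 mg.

950 mg

CrCl = (140 − 50) × 94 / (72 × 1.4) × 0.85 = 8460.0 / 100.80 × 0.85 ≈ 71.3 mL/min
CrCl ≈ 71 mL/min.
nexociclib: ≥ 60 mL/min → 100% of 500 mg = 500 mg.
yuvatinib: 60–84 mL/min → 75% of 600 mg = 450 mg.
Total = 500 + 450 = 950 mg.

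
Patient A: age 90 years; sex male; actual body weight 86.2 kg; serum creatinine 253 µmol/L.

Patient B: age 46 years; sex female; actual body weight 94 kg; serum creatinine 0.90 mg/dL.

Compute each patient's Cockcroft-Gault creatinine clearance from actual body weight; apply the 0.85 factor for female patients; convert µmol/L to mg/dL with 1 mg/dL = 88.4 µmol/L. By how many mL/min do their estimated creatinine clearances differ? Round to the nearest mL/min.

Patient A: SCr = 253 / 88.4 = 2.862 mg/dL
Patient A: CrCl = (140 − 90) × 86.2 / (72 × 2.862) = 4310.0 / 206.06 ≈ 20.9 mL/min
Patient B: CrCl = (140 − 46) × 94 / (72 × 0.9) × 0.85 = 8836.0 / 64.80 × 0.85 ≈ 115.9 mL/min
|20.9 − 115.9| = 95.0 mL/min

95 mL/min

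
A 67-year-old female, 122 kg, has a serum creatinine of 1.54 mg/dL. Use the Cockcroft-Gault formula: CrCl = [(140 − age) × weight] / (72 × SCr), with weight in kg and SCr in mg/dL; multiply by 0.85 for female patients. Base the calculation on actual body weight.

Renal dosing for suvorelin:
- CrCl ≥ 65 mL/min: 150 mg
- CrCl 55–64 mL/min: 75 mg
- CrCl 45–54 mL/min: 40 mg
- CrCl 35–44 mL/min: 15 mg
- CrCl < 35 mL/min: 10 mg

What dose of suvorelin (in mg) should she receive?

CrCl = (140 − 67) × 122 / (72 × 1.54) × 0.85 = 8906.0 / 110.88 × 0.85 ≈ 68.3 mL/min
CrCl ≈ 68 mL/min → bracket ≥ 65 mL/min.
Dose for this bracket: 150 mg.

150 mg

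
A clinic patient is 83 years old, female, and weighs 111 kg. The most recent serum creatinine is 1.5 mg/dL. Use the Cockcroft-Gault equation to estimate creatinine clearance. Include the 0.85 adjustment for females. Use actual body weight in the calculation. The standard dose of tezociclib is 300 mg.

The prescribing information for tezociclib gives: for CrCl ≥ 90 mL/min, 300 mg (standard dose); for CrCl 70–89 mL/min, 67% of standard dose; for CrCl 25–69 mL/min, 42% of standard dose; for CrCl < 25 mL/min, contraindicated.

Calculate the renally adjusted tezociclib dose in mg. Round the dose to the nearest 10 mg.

CrCl = (140 − 83) × 111 / (72 × 1.5) × 0.85 = 6327.0 / 108.00 × 0.85 ≈ 49.8 mL/min
CrCl ≈ 50 mL/min → bracket 25–69 mL/min.
42% of 300 mg = 126 mg → 130 mg

130 mg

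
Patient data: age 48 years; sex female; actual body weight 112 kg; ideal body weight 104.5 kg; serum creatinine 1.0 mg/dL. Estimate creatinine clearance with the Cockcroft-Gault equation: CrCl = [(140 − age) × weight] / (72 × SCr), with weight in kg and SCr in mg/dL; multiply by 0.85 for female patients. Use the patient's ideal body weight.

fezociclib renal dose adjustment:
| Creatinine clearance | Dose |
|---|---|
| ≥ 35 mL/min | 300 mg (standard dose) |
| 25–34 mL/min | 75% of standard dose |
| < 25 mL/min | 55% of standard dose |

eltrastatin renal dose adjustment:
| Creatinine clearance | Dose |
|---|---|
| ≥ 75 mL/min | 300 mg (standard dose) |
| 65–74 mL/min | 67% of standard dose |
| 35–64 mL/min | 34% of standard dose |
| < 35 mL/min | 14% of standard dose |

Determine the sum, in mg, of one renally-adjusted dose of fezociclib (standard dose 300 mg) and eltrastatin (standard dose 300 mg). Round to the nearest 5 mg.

CrCl = (140 − 48) × 104.5 / (72 × 1) × 0.85 = 9614.0 / 72.00 × 0.85 ≈ 113.5 mL/min
CrCl ≈ 113 mL/min.
fezociclib: ≥ 35 mL/min → 100% of 300 mg = 300 mg.
eltrastatin: ≥ 75 mL/min → 100% of 300 mg = 300 mg.
Total = 300 + 300 = 600 mg.

600 mg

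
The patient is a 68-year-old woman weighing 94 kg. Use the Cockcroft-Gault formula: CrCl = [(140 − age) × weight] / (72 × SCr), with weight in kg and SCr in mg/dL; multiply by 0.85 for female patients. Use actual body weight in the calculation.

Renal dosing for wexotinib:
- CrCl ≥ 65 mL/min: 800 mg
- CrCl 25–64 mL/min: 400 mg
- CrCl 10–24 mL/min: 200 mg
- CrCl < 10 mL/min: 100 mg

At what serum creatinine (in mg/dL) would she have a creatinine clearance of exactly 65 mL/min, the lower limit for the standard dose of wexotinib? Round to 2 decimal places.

Standard dose requires CrCl ≥ 65 mL/min.
Set (140 − 68) × 94 × 0.85 / (72 × SCr) = 65
SCr = (140 − 68) × 94 × 0.85 / (72 × 65) = 1.229 mg/dL

1.23 mg/dL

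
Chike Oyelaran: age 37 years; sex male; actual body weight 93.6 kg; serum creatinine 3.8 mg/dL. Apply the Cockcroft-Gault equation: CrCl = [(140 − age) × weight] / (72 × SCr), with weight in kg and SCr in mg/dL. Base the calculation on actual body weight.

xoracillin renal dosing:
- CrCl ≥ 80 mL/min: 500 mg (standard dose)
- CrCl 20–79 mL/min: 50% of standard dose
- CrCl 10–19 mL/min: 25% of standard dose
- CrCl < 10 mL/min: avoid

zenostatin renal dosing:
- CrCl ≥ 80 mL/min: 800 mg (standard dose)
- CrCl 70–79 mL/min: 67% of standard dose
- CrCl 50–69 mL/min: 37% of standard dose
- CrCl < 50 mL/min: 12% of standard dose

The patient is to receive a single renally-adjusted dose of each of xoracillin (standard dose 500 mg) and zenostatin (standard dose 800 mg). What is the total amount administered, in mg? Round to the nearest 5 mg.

345 mg

CrCl = (140 − 37) × 93.6 / (72 × 3.8) = 9640.8 / 273.60 ≈ 35.2 mL/min
CrCl ≈ 35 mL/min.
xoracillin: 20–79 mL/min → 50% of 500 mg = 250 mg.
zenostatin: < 50 mL/min → 12% of 800 mg = 96 mg.
Total = 250 + 96 = 346 mg.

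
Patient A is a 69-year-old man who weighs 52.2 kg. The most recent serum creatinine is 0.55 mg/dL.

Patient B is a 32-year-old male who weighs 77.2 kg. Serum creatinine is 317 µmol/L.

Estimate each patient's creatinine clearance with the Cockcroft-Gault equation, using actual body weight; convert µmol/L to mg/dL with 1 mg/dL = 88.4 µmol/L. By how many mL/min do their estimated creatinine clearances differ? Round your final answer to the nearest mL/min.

61 mL/min

Patient A: CrCl = (140 − 69) × 52.2 / (72 × 0.55) = 3706.2 / 39.60 ≈ 93.6 mL/min
Patient B: SCr = 317 / 88.4 = 3.586 mg/dL
Patient B: CrCl = (140 − 32) × 77.2 / (72 × 3.586) = 8337.6 / 258.19 ≈ 32.3 mL/min
|93.6 − 32.3| = 61.3 mL/min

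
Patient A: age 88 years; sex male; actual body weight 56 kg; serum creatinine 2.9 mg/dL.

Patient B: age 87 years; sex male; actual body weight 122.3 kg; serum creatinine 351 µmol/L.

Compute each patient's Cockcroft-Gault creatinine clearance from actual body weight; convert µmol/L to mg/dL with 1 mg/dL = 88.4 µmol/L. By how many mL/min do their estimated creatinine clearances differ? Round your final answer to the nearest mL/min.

9 mL/min

Patient A: CrCl = (140 − 88) × 56 / (72 × 2.9) = 2912.0 / 208.80 ≈ 13.9 mL/min
Patient B: SCr = 351 / 88.4 = 3.971 mg/dL
Patient B: CrCl = (140 − 87) × 122.3 / (72 × 3.971) = 6481.9 / 285.91 ≈ 22.7 mL/min
|13.9 − 22.7| = 8.8 mL/min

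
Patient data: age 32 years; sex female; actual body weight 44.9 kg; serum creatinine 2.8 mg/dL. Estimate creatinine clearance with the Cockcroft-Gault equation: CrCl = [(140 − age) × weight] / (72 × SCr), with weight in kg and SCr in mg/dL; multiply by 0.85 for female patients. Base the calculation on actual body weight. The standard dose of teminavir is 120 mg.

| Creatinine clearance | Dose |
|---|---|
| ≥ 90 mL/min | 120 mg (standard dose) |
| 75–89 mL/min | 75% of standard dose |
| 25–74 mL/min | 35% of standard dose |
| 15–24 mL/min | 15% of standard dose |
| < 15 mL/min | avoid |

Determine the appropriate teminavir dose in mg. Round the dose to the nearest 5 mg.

20 mg

CrCl = (140 − 32) × 44.9 / (72 × 2.8) × 0.85 = 4849.2 / 201.60 × 0.85 ≈ 20.4 mL/min
CrCl ≈ 20 mL/min → bracket 15–24 mL/min.
15% of 120 mg = 18 mg → 20 mg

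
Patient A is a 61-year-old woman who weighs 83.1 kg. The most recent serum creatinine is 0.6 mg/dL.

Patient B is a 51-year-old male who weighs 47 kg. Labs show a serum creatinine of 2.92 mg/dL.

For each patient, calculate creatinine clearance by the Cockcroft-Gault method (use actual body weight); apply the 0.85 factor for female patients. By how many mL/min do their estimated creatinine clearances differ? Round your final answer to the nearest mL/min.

109 mL/min

Patient A: CrCl = (140 − 61) × 83.1 / (72 × 0.6) × 0.85 = 6564.9 / 43.20 × 0.85 ≈ 129.2 mL/min
Patient B: CrCl = (140 − 51) × 47 / (72 × 2.92) = 4183.0 / 210.24 ≈ 19.9 mL/min
|129.2 − 19.9| = 109.3 mL/min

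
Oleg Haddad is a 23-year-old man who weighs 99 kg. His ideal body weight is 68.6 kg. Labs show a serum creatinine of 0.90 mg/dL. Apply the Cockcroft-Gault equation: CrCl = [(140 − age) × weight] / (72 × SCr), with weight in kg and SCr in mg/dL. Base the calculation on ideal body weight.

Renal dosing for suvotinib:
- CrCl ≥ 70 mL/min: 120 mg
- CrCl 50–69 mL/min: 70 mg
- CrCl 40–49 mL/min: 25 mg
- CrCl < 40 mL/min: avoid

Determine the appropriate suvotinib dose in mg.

120 mg

CrCl = (140 − 23) × 68.6 / (72 × 0.9) = 8026.2 / 64.80 ≈ 123.9 mL/min
CrCl ≈ 124 mL/min → bracket ≥ 70 mL/min.
Dose for this bracket: 120 mg.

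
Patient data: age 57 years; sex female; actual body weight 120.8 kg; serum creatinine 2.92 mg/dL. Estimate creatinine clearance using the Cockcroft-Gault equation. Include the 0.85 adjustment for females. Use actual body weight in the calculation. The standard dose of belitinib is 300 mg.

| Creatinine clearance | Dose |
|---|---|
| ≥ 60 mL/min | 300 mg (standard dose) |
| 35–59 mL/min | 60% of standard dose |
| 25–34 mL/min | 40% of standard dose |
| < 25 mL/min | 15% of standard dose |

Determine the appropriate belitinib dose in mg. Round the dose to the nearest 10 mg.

CrCl = (140 − 57) × 120.8 / (72 × 2.92) × 0.85 = 10026.4 / 210.24 × 0.85 ≈ 40.5 mL/min
CrCl ≈ 41 mL/min → bracket 35–59 mL/min.
60% of 300 mg = 180 mg

180 mg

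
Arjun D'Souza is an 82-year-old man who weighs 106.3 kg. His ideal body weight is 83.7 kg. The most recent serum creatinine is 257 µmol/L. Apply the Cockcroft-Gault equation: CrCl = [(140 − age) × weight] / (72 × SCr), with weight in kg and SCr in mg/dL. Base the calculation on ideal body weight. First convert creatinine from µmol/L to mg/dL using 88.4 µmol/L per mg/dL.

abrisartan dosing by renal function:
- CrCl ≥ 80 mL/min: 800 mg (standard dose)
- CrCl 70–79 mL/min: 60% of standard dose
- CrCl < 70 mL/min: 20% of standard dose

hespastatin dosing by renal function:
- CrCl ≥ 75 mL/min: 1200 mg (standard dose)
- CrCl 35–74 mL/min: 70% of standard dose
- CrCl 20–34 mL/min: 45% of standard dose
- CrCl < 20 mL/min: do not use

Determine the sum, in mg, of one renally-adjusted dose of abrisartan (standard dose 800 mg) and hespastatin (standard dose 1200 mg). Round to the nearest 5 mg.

SCr = 257 / 88.4 = 2.907 mg/dL
CrCl = (140 − 82) × 83.7 / (72 × 2.907) = 4854.6 / 209.30 ≈ 23.2 mL/min
CrCl ≈ 23 mL/min.
abrisartan: < 70 mL/min → 20% of 800 mg = 160 mg.
hespastatin: 20–34 mL/min → 45% of 1200 mg = 540 mg.
Total = 160 + 540 = 700 mg.

700 mg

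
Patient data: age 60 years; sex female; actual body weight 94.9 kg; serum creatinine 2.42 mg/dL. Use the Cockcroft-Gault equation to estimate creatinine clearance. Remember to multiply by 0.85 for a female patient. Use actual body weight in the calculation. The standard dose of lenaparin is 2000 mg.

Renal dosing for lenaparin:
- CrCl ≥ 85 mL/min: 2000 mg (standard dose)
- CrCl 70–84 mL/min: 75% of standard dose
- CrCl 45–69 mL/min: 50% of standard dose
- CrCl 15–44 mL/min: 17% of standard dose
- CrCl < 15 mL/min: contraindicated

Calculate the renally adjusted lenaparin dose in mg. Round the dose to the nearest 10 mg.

340 mg

CrCl = (140 − 60) × 94.9 / (72 × 2.42) × 0.85 = 7592.0 / 174.24 × 0.85 ≈ 37.0 mL/min
CrCl ≈ 37 mL/min → bracket 15–44 mL/min.
17% of 2000 mg = 340 mg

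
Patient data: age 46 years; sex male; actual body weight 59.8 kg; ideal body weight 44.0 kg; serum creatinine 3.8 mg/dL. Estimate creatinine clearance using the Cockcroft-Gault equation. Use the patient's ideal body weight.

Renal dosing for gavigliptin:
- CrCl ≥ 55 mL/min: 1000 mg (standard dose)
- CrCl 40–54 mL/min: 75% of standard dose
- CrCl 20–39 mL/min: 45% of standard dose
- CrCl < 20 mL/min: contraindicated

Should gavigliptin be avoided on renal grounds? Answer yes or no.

CrCl = (140 − 46) × 44 / (72 × 3.8) = 4136.0 / 273.60 ≈ 15.1 mL/min
CrCl ≈ 15 mL/min, which is < 20 mL/min.

yes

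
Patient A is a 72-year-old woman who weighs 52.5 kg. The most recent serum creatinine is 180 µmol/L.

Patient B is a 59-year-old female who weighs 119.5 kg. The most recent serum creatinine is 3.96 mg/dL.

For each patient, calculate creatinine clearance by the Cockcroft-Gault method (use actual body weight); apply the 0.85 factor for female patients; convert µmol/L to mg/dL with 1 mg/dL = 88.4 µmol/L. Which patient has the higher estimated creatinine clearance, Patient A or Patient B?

Patient B

Patient A: SCr = 180 / 88.4 = 2.036 mg/dL
Patient A: CrCl = (140 − 72) × 52.5 / (72 × 2.036) × 0.85 = 3570.0 / 146.59 × 0.85 ≈ 20.7 mL/min
Patient B: CrCl = (140 − 59) × 119.5 / (72 × 3.96) × 0.85 = 9679.5 / 285.12 × 0.85 ≈ 28.9 mL/min
20.7 vs 28.9 mL/min → Patient B is higher.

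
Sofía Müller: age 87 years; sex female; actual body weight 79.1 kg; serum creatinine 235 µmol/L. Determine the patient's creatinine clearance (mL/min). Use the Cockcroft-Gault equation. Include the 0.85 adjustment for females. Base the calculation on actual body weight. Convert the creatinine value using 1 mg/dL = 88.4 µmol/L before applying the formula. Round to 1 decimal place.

18.6 mL/min

SCr = 235 / 88.4 = 2.658 mg/dL
CrCl = (140 − 87) × 79.1 / (72 × 2.658) × 0.85 = 4192.3 / 191.38 × 0.85 ≈ 18.6 mL/min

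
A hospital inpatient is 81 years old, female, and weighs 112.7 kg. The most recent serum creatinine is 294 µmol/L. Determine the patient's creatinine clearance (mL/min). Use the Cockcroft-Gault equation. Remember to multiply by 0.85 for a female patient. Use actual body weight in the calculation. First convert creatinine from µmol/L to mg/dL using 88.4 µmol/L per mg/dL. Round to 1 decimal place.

SCr = 294 / 88.4 = 3.326 mg/dL
CrCl = (140 − 81) × 112.7 / (72 × 3.326) × 0.85 = 6649.3 / 239.47 × 0.85 ≈ 23.6 mL/min

23.6 mL/min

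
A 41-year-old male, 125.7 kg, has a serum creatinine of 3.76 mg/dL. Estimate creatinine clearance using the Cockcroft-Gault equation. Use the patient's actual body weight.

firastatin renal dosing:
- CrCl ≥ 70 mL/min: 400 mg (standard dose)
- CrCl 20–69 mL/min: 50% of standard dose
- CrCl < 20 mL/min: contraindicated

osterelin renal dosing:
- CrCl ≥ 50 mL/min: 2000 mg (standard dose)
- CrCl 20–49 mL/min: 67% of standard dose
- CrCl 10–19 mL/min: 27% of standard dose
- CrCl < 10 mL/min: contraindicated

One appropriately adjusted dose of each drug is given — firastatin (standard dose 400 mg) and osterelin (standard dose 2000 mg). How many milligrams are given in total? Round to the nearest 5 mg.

1540 mg

CrCl = (140 − 41) × 125.7 / (72 × 3.76) = 12444.3 / 270.72 ≈ 46.0 mL/min
CrCl ≈ 46 mL/min.
firastatin: 20–69 mL/min → 50% of 400 mg = 200 mg.
osterelin: 20–49 mL/min → 67% of 2000 mg = 1340 mg.
Total = 200 + 1340 = 1540 mg.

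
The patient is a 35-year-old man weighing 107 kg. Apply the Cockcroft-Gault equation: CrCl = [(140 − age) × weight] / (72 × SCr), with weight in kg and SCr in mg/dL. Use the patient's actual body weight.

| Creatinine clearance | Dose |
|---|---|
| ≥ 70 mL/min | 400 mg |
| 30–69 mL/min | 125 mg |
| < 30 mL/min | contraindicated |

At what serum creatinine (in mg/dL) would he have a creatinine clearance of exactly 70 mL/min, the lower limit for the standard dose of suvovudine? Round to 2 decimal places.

Standard dose requires CrCl ≥ 70 mL/min.
Set (140 − 35) × 107 / (72 × SCr) = 70
SCr = (140 − 35) × 107 / (72 × 70) = 2.229 mg/dL

2.23 mg/dL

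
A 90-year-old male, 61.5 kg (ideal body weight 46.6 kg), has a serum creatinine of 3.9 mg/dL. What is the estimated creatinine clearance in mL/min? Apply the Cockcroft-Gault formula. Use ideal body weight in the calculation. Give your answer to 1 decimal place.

CrCl = (140 − 90) × 46.6 / (72 × 3.9) = 2330.0 / 280.80 ≈ 8.3 mL/min

8.3 mL/min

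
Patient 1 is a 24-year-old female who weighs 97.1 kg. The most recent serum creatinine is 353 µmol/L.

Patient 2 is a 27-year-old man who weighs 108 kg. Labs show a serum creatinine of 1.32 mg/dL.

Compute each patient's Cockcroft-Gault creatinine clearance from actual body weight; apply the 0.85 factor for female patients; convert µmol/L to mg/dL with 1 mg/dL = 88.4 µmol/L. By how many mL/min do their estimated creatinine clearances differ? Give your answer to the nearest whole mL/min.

Patient 1: SCr = 353 / 88.4 = 3.993 mg/dL
Patient 1: CrCl = (140 − 24) × 97.1 / (72 × 3.993) × 0.85 = 11263.6 / 287.50 × 0.85 ≈ 33.3 mL/min
Patient 2: CrCl = (140 − 27) × 108 / (72 × 1.32) = 12204.0 / 95.04 ≈ 128.4 mL/min
|33.3 − 128.4| = 95.1 mL/min

95 mL/min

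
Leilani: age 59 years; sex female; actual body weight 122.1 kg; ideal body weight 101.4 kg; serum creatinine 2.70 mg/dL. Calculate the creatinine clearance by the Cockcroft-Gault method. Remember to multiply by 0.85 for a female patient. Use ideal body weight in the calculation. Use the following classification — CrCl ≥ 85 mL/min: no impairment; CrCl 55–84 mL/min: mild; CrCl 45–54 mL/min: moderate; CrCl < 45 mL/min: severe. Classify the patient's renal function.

severe

CrCl = (140 − 59) × 101.4 / (72 × 2.7) × 0.85 = 8213.4 / 194.40 × 0.85 ≈ 35.9 mL/min
36 mL/min falls in the 'severe' range.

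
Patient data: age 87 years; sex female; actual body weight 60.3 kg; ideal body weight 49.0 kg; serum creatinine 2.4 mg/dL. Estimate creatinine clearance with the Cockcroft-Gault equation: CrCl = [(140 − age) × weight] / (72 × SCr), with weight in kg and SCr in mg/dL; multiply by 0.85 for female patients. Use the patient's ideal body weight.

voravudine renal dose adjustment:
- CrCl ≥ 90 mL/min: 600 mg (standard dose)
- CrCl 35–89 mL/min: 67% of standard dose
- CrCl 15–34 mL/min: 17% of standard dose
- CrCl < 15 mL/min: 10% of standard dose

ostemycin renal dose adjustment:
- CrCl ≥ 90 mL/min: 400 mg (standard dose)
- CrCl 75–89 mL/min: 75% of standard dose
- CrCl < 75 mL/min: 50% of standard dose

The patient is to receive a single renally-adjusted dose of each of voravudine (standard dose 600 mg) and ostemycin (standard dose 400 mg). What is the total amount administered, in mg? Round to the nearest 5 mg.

260 mg

CrCl = (140 − 87) × 49 / (72 × 2.4) × 0.85 = 2597.0 / 172.80 × 0.85 ≈ 12.8 mL/min
CrCl ≈ 13 mL/min.
voravudine: < 15 mL/min → 10% of 600 mg = 60 mg.
ostemycin: < 75 mL/min → 50% of 400 mg = 200 mg.
Total = 60 + 200 = 260 mg.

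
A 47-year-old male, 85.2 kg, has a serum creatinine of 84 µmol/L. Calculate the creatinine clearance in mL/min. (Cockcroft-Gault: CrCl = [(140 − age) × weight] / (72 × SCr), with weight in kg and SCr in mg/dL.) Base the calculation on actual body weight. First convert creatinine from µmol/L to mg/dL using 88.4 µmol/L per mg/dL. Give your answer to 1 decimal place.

115.8 mL/min

SCr = 84 / 88.4 = 0.95 mg/dL
CrCl = (140 − 47) × 85.2 / (72 × 0.95) = 7923.6 / 68.40 ≈ 115.8 mL/min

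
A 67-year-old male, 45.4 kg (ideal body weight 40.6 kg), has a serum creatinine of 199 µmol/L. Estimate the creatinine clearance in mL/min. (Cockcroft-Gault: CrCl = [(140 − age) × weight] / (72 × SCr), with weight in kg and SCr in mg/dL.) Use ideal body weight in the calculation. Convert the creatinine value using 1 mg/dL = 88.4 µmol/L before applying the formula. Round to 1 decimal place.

18.3 mL/min

SCr = 199 / 88.4 = 2.251 mg/dL
CrCl = (140 − 67) × 40.6 / (72 × 2.251) = 2963.8 / 162.07 ≈ 18.3 mL/min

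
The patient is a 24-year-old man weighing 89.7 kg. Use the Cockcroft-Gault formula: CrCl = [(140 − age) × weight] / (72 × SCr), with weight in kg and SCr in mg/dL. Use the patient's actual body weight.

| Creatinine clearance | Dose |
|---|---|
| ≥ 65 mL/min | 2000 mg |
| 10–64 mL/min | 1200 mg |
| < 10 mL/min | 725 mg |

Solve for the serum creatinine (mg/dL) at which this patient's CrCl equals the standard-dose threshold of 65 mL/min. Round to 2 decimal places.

Standard dose requires CrCl ≥ 65 mL/min.
Set (140 − 24) × 89.7 / (72 × SCr) = 65
SCr = (140 − 24) × 89.7 / (72 × 65) = 2.223 mg/dL

2.22 mg/dL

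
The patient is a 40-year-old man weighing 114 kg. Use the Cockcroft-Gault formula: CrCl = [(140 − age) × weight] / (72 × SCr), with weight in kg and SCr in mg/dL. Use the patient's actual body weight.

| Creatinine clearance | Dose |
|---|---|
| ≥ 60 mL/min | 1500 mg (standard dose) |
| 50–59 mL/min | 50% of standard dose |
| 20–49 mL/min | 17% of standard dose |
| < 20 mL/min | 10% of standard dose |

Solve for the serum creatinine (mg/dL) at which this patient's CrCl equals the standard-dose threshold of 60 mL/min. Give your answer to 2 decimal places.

Standard dose requires CrCl ≥ 60 mL/min.
Set (140 − 40) × 114 / (72 × SCr) = 60
SCr = (140 − 40) × 114 / (72 × 60) = 2.639 mg/dL

2.64 mg/dL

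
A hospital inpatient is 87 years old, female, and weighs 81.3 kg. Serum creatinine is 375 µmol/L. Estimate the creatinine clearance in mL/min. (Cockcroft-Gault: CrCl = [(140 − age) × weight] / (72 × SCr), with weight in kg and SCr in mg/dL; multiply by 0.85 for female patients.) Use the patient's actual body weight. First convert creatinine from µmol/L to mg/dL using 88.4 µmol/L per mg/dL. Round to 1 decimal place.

SCr = 375 / 88.4 = 4.242 mg/dL
CrCl = (140 − 87) × 81.3 / (72 × 4.242) × 0.85 = 4308.9 / 305.42 × 0.85 ≈ 12.0 mL/min

12.0 mL/min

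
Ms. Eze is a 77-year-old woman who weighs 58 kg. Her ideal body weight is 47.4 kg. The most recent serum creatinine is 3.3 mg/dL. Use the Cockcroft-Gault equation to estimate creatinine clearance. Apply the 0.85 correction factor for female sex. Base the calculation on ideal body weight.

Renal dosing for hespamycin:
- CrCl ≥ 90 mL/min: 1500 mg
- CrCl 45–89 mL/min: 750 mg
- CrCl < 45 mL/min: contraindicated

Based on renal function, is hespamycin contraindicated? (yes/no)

yes

CrCl = (140 − 77) × 47.4 / (72 × 3.3) × 0.85 = 2986.2 / 237.60 × 0.85 ≈ 10.7 mL/min
CrCl ≈ 11 mL/min, which is < 45 mL/min.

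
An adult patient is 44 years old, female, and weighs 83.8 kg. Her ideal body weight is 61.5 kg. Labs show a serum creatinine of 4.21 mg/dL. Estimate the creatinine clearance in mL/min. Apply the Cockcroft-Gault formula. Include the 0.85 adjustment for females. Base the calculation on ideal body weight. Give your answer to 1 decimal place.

16.6 mL/min

CrCl = (140 − 44) × 61.5 / (72 × 4.21) × 0.85 = 5904.0 / 303.12 × 0.85 ≈ 16.6 mL/min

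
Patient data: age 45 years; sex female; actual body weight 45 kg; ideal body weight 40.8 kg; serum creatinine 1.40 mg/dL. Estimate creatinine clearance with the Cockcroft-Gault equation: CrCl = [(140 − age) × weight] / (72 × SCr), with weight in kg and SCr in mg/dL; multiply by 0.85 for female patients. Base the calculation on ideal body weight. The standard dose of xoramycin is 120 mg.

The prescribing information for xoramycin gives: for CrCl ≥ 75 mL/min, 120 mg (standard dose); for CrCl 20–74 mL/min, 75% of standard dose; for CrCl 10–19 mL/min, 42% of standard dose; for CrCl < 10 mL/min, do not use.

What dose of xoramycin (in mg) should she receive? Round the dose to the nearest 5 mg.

90 mg

CrCl = (140 − 45) × 40.8 / (72 × 1.4) × 0.85 = 3876.0 / 100.80 × 0.85 ≈ 32.7 mL/min
CrCl ≈ 33 mL/min → bracket 20–74 mL/min.
75% of 120 mg = 90 mg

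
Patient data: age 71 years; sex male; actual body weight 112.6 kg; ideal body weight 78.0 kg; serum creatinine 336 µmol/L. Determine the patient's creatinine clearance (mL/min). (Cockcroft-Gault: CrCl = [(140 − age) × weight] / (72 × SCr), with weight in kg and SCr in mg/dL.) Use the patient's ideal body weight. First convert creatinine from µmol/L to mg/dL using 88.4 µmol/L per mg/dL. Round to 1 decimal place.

19.7 mL/min

SCr = 336 / 88.4 = 3.801 mg/dL
CrCl = (140 − 71) × 78 / (72 × 3.801) = 5382.0 / 273.67 ≈ 19.7 mL/min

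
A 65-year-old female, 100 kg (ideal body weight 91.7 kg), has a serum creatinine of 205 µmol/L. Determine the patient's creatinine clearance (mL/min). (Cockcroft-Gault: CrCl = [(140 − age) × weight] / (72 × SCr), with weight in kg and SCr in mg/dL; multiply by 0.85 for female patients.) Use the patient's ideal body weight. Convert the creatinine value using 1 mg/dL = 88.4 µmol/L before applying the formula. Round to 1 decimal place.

SCr = 205 / 88.4 = 2.319 mg/dL
CrCl = (140 − 65) × 91.7 / (72 × 2.319) × 0.85 = 6877.5 / 166.97 × 0.85 ≈ 35.0 mL/min

35.0 mL/min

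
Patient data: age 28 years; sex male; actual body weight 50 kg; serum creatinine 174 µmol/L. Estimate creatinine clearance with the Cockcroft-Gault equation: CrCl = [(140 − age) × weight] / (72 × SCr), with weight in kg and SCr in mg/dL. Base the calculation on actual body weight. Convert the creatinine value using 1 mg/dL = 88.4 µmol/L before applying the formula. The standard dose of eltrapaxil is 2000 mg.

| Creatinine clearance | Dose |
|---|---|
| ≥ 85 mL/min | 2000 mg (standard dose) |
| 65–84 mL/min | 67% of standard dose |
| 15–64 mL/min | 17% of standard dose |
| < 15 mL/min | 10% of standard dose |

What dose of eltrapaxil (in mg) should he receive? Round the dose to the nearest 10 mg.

340 mg

SCr = 174 / 88.4 = 1.968 mg/dL
CrCl = (140 − 28) × 50 / (72 × 1.968) = 5600.0 / 141.70 ≈ 39.5 mL/min
CrCl ≈ 40 mL/min → bracket 15–64 mL/min.
17% of 2000 mg = 340 mg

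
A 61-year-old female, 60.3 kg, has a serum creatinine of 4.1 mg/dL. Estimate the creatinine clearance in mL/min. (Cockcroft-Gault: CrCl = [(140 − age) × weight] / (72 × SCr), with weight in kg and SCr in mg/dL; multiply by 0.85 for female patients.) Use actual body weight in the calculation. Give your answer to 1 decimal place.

CrCl = (140 − 61) × 60.3 / (72 × 4.1) × 0.85 = 4763.7 / 295.20 × 0.85 ≈ 13.7 mL/min

13.7 mL/min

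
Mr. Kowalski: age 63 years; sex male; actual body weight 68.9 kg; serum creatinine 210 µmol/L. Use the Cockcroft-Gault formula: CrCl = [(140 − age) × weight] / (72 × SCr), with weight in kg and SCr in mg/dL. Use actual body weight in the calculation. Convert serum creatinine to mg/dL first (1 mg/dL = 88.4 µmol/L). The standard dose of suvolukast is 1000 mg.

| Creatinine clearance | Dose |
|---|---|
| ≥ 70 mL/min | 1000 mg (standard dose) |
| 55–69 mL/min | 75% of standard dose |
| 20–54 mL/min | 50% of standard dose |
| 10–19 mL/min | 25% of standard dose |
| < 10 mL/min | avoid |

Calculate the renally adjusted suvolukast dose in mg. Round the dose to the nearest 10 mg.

500 mg

SCr = 210 / 88.4 = 2.376 mg/dL
CrCl = (140 − 63) × 68.9 / (72 × 2.376) = 5305.3 / 171.07 ≈ 31.0 mL/min
CrCl ≈ 31 mL/min → bracket 20–54 mL/min.
50% of 1000 mg = 500 mg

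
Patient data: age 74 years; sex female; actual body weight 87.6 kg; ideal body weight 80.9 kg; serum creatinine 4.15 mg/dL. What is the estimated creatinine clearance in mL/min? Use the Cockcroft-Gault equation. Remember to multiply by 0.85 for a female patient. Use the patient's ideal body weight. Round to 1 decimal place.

CrCl = (140 − 74) × 80.9 / (72 × 4.15) × 0.85 = 5339.4 / 298.80 × 0.85 ≈ 15.2 mL/min

15.2 mL/min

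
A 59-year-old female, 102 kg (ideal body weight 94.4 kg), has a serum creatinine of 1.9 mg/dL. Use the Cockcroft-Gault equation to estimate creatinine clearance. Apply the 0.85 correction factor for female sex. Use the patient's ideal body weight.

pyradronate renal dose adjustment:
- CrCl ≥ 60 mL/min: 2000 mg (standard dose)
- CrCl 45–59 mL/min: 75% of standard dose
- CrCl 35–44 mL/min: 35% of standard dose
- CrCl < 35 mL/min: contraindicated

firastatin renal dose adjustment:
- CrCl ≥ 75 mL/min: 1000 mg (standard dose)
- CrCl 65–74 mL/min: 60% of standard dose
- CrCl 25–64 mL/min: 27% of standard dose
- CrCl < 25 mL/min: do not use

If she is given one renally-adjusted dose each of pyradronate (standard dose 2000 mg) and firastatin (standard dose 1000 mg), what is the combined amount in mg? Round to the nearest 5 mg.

1770 mg

CrCl = (140 − 59) × 94.4 / (72 × 1.9) × 0.85 = 7646.4 / 136.80 × 0.85 ≈ 47.5 mL/min
CrCl ≈ 48 mL/min.
pyradronate: 45–59 mL/min → 75% of 2000 mg = 1500 mg.
firastatin: 25–64 mL/min → 27% of 1000 mg = 270 mg.
Total = 1500 + 270 = 1770 mg.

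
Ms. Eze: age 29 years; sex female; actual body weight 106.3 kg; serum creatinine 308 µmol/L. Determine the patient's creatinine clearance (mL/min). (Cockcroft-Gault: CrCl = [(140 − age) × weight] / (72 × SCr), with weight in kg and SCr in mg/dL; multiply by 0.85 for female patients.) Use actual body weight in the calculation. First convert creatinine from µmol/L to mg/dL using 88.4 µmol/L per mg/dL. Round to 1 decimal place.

SCr = 308 / 88.4 = 3.484 mg/dL
CrCl = (140 − 29) × 106.3 / (72 × 3.484) × 0.85 = 11799.3 / 250.85 × 0.85 ≈ 40.0 mL/min

40.0 mL/min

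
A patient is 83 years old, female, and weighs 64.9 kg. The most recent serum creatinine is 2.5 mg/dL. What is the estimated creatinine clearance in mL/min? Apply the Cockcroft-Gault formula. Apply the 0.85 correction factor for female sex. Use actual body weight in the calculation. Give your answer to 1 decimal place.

17.5 mL/min

CrCl = (140 − 83) × 64.9 / (72 × 2.5) × 0.85 = 3699.3 / 180.00 × 0.85 ≈ 17.5 mL/min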